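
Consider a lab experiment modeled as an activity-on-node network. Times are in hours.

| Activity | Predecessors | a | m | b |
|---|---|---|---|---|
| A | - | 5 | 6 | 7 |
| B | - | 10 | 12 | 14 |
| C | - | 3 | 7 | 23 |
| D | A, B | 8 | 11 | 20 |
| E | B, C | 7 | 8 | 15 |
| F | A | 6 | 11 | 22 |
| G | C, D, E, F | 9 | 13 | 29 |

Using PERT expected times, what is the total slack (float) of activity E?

te_A = (5 + 4·6 + 7)/6 = 36/6 = 6
te_B = (10 + 4·12 + 14)/6 = 72/6 = 12
te_C = (3 + 4·7 + 23)/6 = 54/6 = 9
te_D = (8 + 4·11 + 20)/6 = 72/6 = 12
te_E = (7 + 4·8 + 15)/6 = 54/6 = 9
te_F = (6 + 4·11 + 22)/6 = 72/6 = 12
te_G = (9 + 4·13 + 29)/6 = 90/6 = 15

Forward pass:
ES_A = 0; EF_A = 6
ES_B = 0; EF_B = 12
ES_C = 0; EF_C = 9
ES_D = max(EF_A=6, EF_B=12) = 12; EF_D = 12+12 = 24
ES_E = max(EF_B=12, EF_C=9) = 12; EF_E = 12+9 = 21
ES_F = 6; EF_F = 6+12 = 18
ES_G = max(EF_C=9, EF_D=24, EF_E=21, EF_F=18) = 24; EF_G = 24+15 = 39
Expected project duration μ = 39 hours. Critical path: B → D → G.

Backward pass:
LF_G = 39; LS_G = 39−15 = 24
LF_F = LS_G = 24; LS_F = 24−12 = 12
LF_E = LS_G = 24; LS_E = 24−9 = 15
LF_D = LS_G = 24; LS_D = 24−12 = 12
LF_C = min(LS_E=15, LS_G=24) = 15; LS_C = 15−9 = 6
LF_B = min(LS_D=12, LS_E=15) = 12; LS_B = 12−12 = 0
LF_A = min(LS_D=12, LS_F=12) = 12; LS_A = 12−6 = 6
Slack_E = LS_E − ES_E = 15 − 12 = 3

3 hours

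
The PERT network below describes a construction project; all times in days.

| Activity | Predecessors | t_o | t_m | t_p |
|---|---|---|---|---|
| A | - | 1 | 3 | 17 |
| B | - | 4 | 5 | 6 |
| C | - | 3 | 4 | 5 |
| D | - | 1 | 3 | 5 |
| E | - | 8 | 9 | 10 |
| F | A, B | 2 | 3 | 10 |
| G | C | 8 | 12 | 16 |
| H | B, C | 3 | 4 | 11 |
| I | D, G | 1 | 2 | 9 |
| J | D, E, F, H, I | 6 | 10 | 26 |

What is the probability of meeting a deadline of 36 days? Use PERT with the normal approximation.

te_A = (1 + 4·3 + 17)/6 = 30/6 = 5; σ²_A = ((17−1)/6)² = 7.111
te_B = (4 + 4·5 + 6)/6 = 30/6 = 5; σ²_B = ((6−4)/6)² = 0.111
te_C = (3 + 4·4 + 5)/6 = 24/6 = 4; σ²_C = ((5−3)/6)² = 0.111
te_D = (1 + 4·3 + 5)/6 = 18/6 = 3; σ²_D = ((5−1)/6)² = 0.444
te_E = (8 + 4·9 + 10)/6 = 54/6 = 9; σ²_E = ((10−8)/6)² = 0.111
te_F = (2 + 4·3 + 10)/6 = 24/6 = 4; σ²_F = ((10−2)/6)² = 1.778
te_G = (8 + 4·12 + 16)/6 = 72/6 = 12; σ²_G = ((16−8)/6)² = 1.778
te_H = (3 + 4·4 + 11)/6 = 30/6 = 5; σ²_H = ((11−3)/6)² = 1.778
te_I = (1 + 4·2 + 9)/6 = 18/6 = 3; σ²_I = ((9−1)/6)² = 1.778
te_J = (6 + 4·10 + 26)/6 = 72/6 = 12; σ²_J = ((26−6)/6)² = 11.111

Forward pass:
ES_A = 0; EF_A = 5
ES_B = 0; EF_B = 5
ES_C = 0; EF_C = 4
ES_D = 0; EF_D = 3
ES_E = 0; EF_E = 9
ES_F = max(EF_A=5, EF_B=5) = 5; EF_F = 5+4 = 9
ES_G = 4; EF_G = 4+12 = 16
ES_H = max(EF_B=5, EF_C=4) = 5; EF_H = 5+5 = 10
ES_I = max(EF_D=3, EF_G=16) = 16; EF_I = 16+3 = 19
ES_J = max(EF_D=3, EF_E=9, EF_F=9, EF_H=10, EF_I=19) = 19; EF_J = 19+12 = 31
Expected project duration μ = 31 days. Critical path: C → G → I → J.

Variance along critical path = 0.111 + 1.778 + 1.778 + 11.111 = 14.778; σ = √14.778 = 3.844 days.
Z = (36 − 31) / 3.844 = 1.301
P(T ≤ 36) = Φ(1.301) ≈ 0.903

0.903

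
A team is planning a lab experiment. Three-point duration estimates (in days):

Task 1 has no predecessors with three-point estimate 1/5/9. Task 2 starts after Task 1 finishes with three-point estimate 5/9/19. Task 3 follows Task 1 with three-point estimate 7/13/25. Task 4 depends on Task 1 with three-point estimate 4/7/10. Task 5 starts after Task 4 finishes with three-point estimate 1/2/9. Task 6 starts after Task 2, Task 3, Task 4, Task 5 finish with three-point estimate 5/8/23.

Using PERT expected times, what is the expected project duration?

te_Task 1 = (1 + 4·5 + 9)/6 = 30/6 = 5
te_Task 2 = (5 + 4·9 + 19)/6 = 60/6 = 10
te_Task 3 = (7 + 4·13 + 25)/6 = 84/6 = 14
te_Task 4 = (4 + 4·7 + 10)/6 = 42/6 = 7
te_Task 5 = (1 + 4·2 + 9)/6 = 18/6 = 3
te_Task 6 = (5 + 4·8 + 23)/6 = 60/6 = 10

Forward pass:
ES_Task 1 = 0; EF_Task 1 = 5
ES_Task 2 = 5; EF_Task 2 = 5+10 = 15
ES_Task 3 = 5; EF_Task 3 = 5+14 = 19
ES_Task 4 = 5; EF_Task 4 = 5+7 = 12
ES_Task 5 = 12; EF_Task 5 = 12+3 = 15
ES_Task 6 = max(EF_Task 2=15, EF_Task 3=19, EF_Task 4=12, EF_Task 5=15) = 19; EF_Task 6 = 19+10 = 29
Expected project duration μ = 29 days. Critical path: Task 1 → Task 3 → Task 6.

29 days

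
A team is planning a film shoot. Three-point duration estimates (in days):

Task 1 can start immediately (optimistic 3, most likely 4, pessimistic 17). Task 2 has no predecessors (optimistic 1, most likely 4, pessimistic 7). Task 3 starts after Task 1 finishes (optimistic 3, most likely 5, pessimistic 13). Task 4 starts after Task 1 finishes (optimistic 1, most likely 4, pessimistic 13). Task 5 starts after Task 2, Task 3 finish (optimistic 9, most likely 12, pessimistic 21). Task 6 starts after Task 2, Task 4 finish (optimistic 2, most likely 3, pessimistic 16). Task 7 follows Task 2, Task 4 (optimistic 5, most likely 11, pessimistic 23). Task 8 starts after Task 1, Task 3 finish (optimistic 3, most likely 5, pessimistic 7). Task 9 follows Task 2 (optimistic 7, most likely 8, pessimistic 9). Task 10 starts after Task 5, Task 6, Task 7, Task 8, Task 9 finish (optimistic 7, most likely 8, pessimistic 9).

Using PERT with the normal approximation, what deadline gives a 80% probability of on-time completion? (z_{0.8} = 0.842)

36.0 days

te_Task 1 = (3 + 4·4 + 17)/6 = 36/6 = 6; σ²_Task 1 = ((17−3)/6)² = 5.444
te_Task 2 = (1 + 4·4 + 7)/6 = 24/6 = 4; σ²_Task 2 = ((7−1)/6)² = 1.000
te_Task 3 = (3 + 4·5 + 13)/6 = 36/6 = 6; σ²_Task 3 = ((13−3)/6)² = 2.778
te_Task 4 = (1 + 4·4 + 13)/6 = 30/6 = 5; σ²_Task 4 = ((13−1)/6)² = 4.000
te_Task 5 = (9 + 4·12 + 21)/6 = 78/6 = 13; σ²_Task 5 = ((21−9)/6)² = 4.000
te_Task 6 = (2 + 4·3 + 16)/6 = 30/6 = 5; σ²_Task 6 = ((16−2)/6)² = 5.444
te_Task 7 = (5 + 4·11 + 23)/6 = 72/6 = 12; σ²_Task 7 = ((23−5)/6)² = 9.000
te_Task 8 = (3 + 4·5 + 7)/6 = 30/6 = 5; σ²_Task 8 = ((7−3)/6)² = 0.444
te_Task 9 = (7 + 4·8 + 9)/6 = 48/6 = 8; σ²_Task 9 = ((9−7)/6)² = 0.111
te_Task 10 = (7 + 4·8 + 9)/6 = 48/6 = 8; σ²_Task 10 = ((9−7)/6)² = 0.111

Forward pass:
ES_Task 1 = 0; EF_Task 1 = 6
ES_Task 2 = 0; EF_Task 2 = 4
ES_Task 3 = 6; EF_Task 3 = 6+6 = 12
ES_Task 4 = 6; EF_Task 4 = 6+5 = 11
ES_Task 5 = max(EF_Task 2=4, EF_Task 3=12) = 12; EF_Task 5 = 12+13 = 25
ES_Task 6 = max(EF_Task 2=4, EF_Task 4=11) = 11; EF_Task 6 = 11+5 = 16
ES_Task 7 = max(EF_Task 2=4, EF_Task 4=11) = 11; EF_Task 7 = 11+12 = 23
ES_Task 8 = max(EF_Task 1=6, EF_Task 3=12) = 12; EF_Task 8 = 12+5 = 17
ES_Task 9 = 4; EF_Task 9 = 4+8 = 12
ES_Task 10 = max(EF_Task 5=25, EF_Task 6=16, EF_Task 7=23, EF_Task 8=17, EF_Task 9=12) = 25; EF_Task 10 = 25+8 = 33
Expected project duration μ = 33 days. Critical path: Task 1 → Task 3 → Task 5 → Task 10.

Variance along critical path = 5.444 + 2.778 + 4.000 + 0.111 = 12.333; σ = 3.512 days.
D = μ + z·σ = 33 + 0.842·3.512 = 36.0 days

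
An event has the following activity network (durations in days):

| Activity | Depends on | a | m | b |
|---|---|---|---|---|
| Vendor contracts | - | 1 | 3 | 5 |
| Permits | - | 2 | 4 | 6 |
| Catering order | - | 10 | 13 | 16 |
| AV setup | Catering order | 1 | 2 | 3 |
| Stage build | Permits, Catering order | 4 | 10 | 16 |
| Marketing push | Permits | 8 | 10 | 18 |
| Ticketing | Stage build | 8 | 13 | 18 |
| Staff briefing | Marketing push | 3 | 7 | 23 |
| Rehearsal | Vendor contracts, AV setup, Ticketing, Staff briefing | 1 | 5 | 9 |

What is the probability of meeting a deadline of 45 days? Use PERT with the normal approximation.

0.902

te_Vendor contracts = (1 + 4·3 + 5)/6 = 18/6 = 3; σ²_Vendor contracts = ((5−1)/6)² = 0.444
te_Permits = (2 + 4·4 + 6)/6 = 24/6 = 4; σ²_Permits = ((6−2)/6)² = 0.444
te_Catering order = (10 + 4·13 + 16)/6 = 78/6 = 13; σ²_Catering order = ((16−10)/6)² = 1.000
te_AV setup = (1 + 4·2 + 3)/6 = 12/6 = 2; σ²_AV setup = ((3−1)/6)² = 0.111
te_Stage build = (4 + 4·10 + 16)/6 = 60/6 = 10; σ²_Stage build = ((16−4)/6)² = 4.000
te_Marketing push = (8 + 4·10 + 18)/6 = 66/6 = 11; σ²_Marketing push = ((18−8)/6)² = 2.778
te_Ticketing = (8 + 4·13 + 18)/6 = 78/6 = 13; σ²_Ticketing = ((18−8)/6)² = 2.778
te_Staff briefing = (3 + 4·7 + 23)/6 = 54/6 = 9; σ²_Staff briefing = ((23−3)/6)² = 11.111
te_Rehearsal = (1 + 4·5 + 9)/6 = 30/6 = 5; σ²_Rehearsal = ((9−1)/6)² = 1.778

Forward pass:
ES_Vendor contracts = 0; EF_Vendor contracts = 3
ES_Permits = 0; EF_Permits = 4
ES_Catering order = 0; EF_Catering order = 13
ES_AV setup = 13; EF_AV setup = 13+2 = 15
ES_Stage build = max(EF_Permits=4, EF_Catering order=13) = 13; EF_Stage build = 13+10 = 23
ES_Marketing push = 4; EF_Marketing push = 4+11 = 15
ES_Ticketing = 23; EF_Ticketing = 23+13 = 36
ES_Staff briefing = 15; EF_Staff briefing = 15+9 = 24
ES_Rehearsal = max(EF_Vendor contracts=3, EF_AV setup=15, EF_Ticketing=36, EF_Staff briefing=24) = 36; EF_Rehearsal = 36+5 = 41
Expected project duration μ = 41 days. Critical path: Catering order → Stage build → Ticketing → Rehearsal.

Variance along critical path = 1.000 + 4.000 + 2.778 + 1.778 = 9.556; σ = √9.556 = 3.091 days.
Z = (45 − 41) / 3.091 = 1.294
P(T ≤ 45) = Φ(1.294) ≈ 0.902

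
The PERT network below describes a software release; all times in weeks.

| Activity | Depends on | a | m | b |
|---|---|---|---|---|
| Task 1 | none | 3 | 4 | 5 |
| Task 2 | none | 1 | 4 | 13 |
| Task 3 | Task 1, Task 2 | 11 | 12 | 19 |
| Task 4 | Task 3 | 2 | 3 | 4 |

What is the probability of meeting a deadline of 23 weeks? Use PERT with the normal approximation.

0.795

te_Task 1 = (3 + 4·4 + 5)/6 = 24/6 = 4; σ²_Task 1 = ((5−3)/6)² = 0.111
te_Task 2 = (1 + 4·4 + 13)/6 = 30/6 = 5; σ²_Task 2 = ((13−1)/6)² = 4.000
te_Task 3 = (11 + 4·12 + 19)/6 = 78/6 = 13; σ²_Task 3 = ((19−11)/6)² = 1.778
te_Task 4 = (2 + 4·3 + 4)/6 = 18/6 = 3; σ²_Task 4 = ((4−2)/6)² = 0.111

Forward pass:
ES_Task 1 = 0; EF_Task 1 = 4
ES_Task 2 = 0; EF_Task 2 = 5
ES_Task 3 = max(EF_Task 1=4, EF_Task 2=5) = 5; EF_Task 3 = 5+13 = 18
ES_Task 4 = 18; EF_Task 4 = 18+3 = 21
Expected project duration μ = 21 weeks. Critical path: Task 2 → Task 3 → Task 4.

Variance along critical path = 4.000 + 1.778 + 0.111 = 5.889; σ = √5.889 = 2.427 weeks.
Z = (23 − 21) / 2.427 = 0.824
P(T ≤ 23) = Φ(0.824) ≈ 0.795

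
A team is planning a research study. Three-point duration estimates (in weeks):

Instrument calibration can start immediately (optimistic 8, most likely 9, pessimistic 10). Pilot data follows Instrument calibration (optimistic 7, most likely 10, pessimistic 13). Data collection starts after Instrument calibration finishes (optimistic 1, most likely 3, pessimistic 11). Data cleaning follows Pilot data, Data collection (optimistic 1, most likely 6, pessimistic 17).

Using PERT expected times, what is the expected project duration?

26 weeks

te_Instrument calibration = (8 + 4·9 + 10)/6 = 54/6 = 9
te_Pilot data = (7 + 4·10 + 13)/6 = 60/6 = 10
te_Data collection = (1 + 4·3 + 11)/6 = 24/6 = 4
te_Data cleaning = (1 + 4·6 + 17)/6 = 42/6 = 7

Forward pass:
ES_Instrument calibration = 0; EF_Instrument calibration = 9
ES_Pilot data = 9; EF_Pilot data = 9+10 = 19
ES_Data collection = 9; EF_Data collection = 9+4 = 13
ES_Data cleaning = max(EF_Pilot data=19, EF_Data collection=13) = 19; EF_Data cleaning = 19+7 = 26
Expected project duration μ = 26 weeks. Critical path: Instrument calibration → Pilot data → Data cleaning.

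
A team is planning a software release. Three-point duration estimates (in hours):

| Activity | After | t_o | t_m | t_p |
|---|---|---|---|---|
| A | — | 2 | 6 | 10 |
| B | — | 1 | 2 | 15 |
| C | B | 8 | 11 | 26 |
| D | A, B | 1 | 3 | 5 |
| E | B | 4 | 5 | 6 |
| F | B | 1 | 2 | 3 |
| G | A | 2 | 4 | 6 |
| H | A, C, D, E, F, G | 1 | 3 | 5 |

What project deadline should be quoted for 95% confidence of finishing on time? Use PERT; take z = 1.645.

26.3 hours

te_A = (2 + 4·6 + 10)/6 = 36/6 = 6; σ²_A = ((10−2)/6)² = 1.778
te_B = (1 + 4·2 + 15)/6 = 24/6 = 4; σ²_B = ((15−1)/6)² = 5.444
te_C = (8 + 4·11 + 26)/6 = 78/6 = 13; σ²_C = ((26−8)/6)² = 9.000
te_D = (1 + 4·3 + 5)/6 = 18/6 = 3; σ²_D = ((5−1)/6)² = 0.444
te_E = (4 + 4·5 + 6)/6 = 30/6 = 5; σ²_E = ((6−4)/6)² = 0.111
te_F = (1 + 4·2 + 3)/6 = 12/6 = 2; σ²_F = ((3−1)/6)² = 0.111
te_G = (2 + 4·4 + 6)/6 = 24/6 = 4; σ²_G = ((6−2)/6)² = 0.444
te_H = (1 + 4·3 + 5)/6 = 18/6 = 3; σ²_H = ((5−1)/6)² = 0.444

Forward pass:
ES_A = 0; EF_A = 6
ES_B = 0; EF_B = 4
ES_C = 4; EF_C = 4+13 = 17
ES_D = max(EF_A=6, EF_B=4) = 6; EF_D = 6+3 = 9
ES_E = 4; EF_E = 4+5 = 9
ES_F = 4; EF_F = 4+2 = 6
ES_G = 6; EF_G = 6+4 = 10
ES_H = max(EF_A=6, EF_C=17, EF_D=9, EF_E=9, EF_F=6, EF_G=10) = 17; EF_H = 17+3 = 20
Expected project duration μ = 20 hours. Critical path: B → C → H.

Variance along critical path = 5.444 + 9.000 + 0.444 = 14.889; σ = 3.859 hours.
D = μ + z·σ = 20 + 1.645·3.859 = 26.3 hours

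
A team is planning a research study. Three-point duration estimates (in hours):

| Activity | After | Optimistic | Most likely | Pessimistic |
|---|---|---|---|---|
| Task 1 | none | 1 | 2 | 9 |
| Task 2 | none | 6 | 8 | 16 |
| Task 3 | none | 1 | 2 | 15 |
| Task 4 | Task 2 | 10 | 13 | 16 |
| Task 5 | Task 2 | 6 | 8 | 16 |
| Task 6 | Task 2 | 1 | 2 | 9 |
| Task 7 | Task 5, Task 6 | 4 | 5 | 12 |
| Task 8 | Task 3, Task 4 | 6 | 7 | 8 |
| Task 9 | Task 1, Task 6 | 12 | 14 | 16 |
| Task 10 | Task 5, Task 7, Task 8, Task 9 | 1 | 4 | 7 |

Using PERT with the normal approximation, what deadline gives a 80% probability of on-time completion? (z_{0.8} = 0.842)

te_Task 1 = (1 + 4·2 + 9)/6 = 18/6 = 3; σ²_Task 1 = ((9−1)/6)² = 1.778
te_Task 2 = (6 + 4·8 + 16)/6 = 54/6 = 9; σ²_Task 2 = ((16−6)/6)² = 2.778
te_Task 3 = (1 + 4·2 + 15)/6 = 24/6 = 4; σ²_Task 3 = ((15−1)/6)² = 5.444
te_Task 4 = (10 + 4·13 + 16)/6 = 78/6 = 13; σ²_Task 4 = ((16−10)/6)² = 1.000
te_Task 5 = (6 + 4·8 + 16)/6 = 54/6 = 9; σ²_Task 5 = ((16−6)/6)² = 2.778
te_Task 6 = (1 + 4·2 + 9)/6 = 18/6 = 3; σ²_Task 6 = ((9−1)/6)² = 1.778
te_Task 7 = (4 + 4·5 + 12)/6 = 36/6 = 6; σ²_Task 7 = ((12−4)/6)² = 1.778
te_Task 8 = (6 + 4·7 + 8)/6 = 42/6 = 7; σ²_Task 8 = ((8−6)/6)² = 0.111
te_Task 9 = (12 + 4·14 + 16)/6 = 84/6 = 14; σ²_Task 9 = ((16−12)/6)² = 0.444
te_Task 10 = (1 + 4·4 + 7)/6 = 24/6 = 4; σ²_Task 10 = ((7−1)/6)² = 1.000

Forward pass:
ES_Task 1 = 0; EF_Task 1 = 3
ES_Task 2 = 0; EF_Task 2 = 9
ES_Task 3 = 0; EF_Task 3 = 4
ES_Task 4 = 9; EF_Task 4 = 9+13 = 22
ES_Task 5 = 9; EF_Task 5 = 9+9 = 18
ES_Task 6 = 9; EF_Task 6 = 9+3 = 12
ES_Task 7 = max(EF_Task 5=18, EF_Task 6=12) = 18; EF_Task 7 = 18+6 = 24
ES_Task 8 = max(EF_Task 3=4, EF_Task 4=22) = 22; EF_Task 8 = 22+7 = 29
ES_Task 9 = max(EF_Task 1=3, EF_Task 6=12) = 12; EF_Task 9 = 12+14 = 26
ES_Task 10 = max(EF_Task 5=18, EF_Task 7=24, EF_Task 8=29, EF_Task 9=26) = 29; EF_Task 10 = 29+4 = 33
Expected project duration μ = 33 hours. Critical path: Task 2 → Task 4 → Task 8 → Task 10.

Variance along critical path = 2.778 + 1.000 + 0.111 + 1.000 = 4.889; σ = 2.211 hours.
D = μ + z·σ = 33 + 0.842·2.211 = 34.9 hours

34.9 hours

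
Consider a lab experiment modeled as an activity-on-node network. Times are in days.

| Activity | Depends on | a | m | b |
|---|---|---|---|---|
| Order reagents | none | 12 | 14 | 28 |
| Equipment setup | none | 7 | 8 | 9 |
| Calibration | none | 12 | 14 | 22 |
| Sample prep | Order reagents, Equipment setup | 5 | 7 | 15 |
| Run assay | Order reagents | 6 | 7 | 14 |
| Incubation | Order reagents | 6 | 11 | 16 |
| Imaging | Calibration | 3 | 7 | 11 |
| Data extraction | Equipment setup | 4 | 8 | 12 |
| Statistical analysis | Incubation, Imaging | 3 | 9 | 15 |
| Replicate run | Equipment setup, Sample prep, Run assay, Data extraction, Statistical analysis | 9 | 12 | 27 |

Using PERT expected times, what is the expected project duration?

te_Order reagents = (12 + 4·14 + 28)/6 = 96/6 = 16
te_Equipment setup = (7 + 4·8 + 9)/6 = 48/6 = 8
te_Calibration = (12 + 4·14 + 22)/6 = 90/6 = 15
te_Sample prep = (5 + 4·7 + 15)/6 = 48/6 = 8
te_Run assay = (6 + 4·7 + 14)/6 = 48/6 = 8
te_Incubation = (6 + 4·11 + 16)/6 = 66/6 = 11
te_Imaging = (3 + 4·7 + 11)/6 = 42/6 = 7
te_Data extraction = (4 + 4·8 + 12)/6 = 48/6 = 8
te_Statistical analysis = (3 + 4·9 + 15)/6 = 54/6 = 9
te_Replicate run = (9 + 4·12 + 27)/6 = 84/6 = 14

Forward pass:
ES_Order reagents = 0; EF_Order reagents = 16
ES_Equipment setup = 0; EF_Equipment setup = 8
ES_Calibration = 0; EF_Calibration = 15
ES_Sample prep = max(EF_Order reagents=16, EF_Equipment setup=8) = 16; EF_Sample prep = 16+8 = 24
ES_Run assay = 16; EF_Run assay = 16+8 = 24
ES_Incubation = 16; EF_Incubation = 16+11 = 27
ES_Imaging = 15; EF_Imaging = 15+7 = 22
ES_Data extraction = 8; EF_Data extraction = 8+8 = 16
ES_Statistical analysis = max(EF_Incubation=27, EF_Imaging=22) = 27; EF_Statistical analysis = 27+9 = 36
ES_Replicate run = max(EF_Equipment setup=8, EF_Sample prep=24, EF_Run assay=24, EF_Data extraction=16, EF_Statistical analysis=36) = 36; EF_Replicate run = 36+14 = 50
Expected project duration μ = 50 days. Critical path: Order reagents → Incubation → Statistical analysis → Replicate run.

50 days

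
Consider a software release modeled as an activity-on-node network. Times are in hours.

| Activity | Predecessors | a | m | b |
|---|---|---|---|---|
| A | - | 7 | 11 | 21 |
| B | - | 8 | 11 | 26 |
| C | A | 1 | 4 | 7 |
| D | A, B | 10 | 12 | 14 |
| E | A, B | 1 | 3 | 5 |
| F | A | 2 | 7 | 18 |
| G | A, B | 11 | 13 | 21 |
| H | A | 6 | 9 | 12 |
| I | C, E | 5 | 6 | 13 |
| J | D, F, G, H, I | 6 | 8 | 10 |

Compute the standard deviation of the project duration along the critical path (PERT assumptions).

3.50 hours

te_A = (7 + 4·11 + 21)/6 = 72/6 = 12; σ²_A = ((21−7)/6)² = 5.444
te_B = (8 + 4·11 + 26)/6 = 78/6 = 13; σ²_B = ((26−8)/6)² = 9.000
te_C = (1 + 4·4 + 7)/6 = 24/6 = 4; σ²_C = ((7−1)/6)² = 1.000
te_D = (10 + 4·12 + 14)/6 = 72/6 = 12; σ²_D = ((14−10)/6)² = 0.444
te_E = (1 + 4·3 + 5)/6 = 18/6 = 3; σ²_E = ((5−1)/6)² = 0.444
te_F = (2 + 4·7 + 18)/6 = 48/6 = 8; σ²_F = ((18−2)/6)² = 7.111
te_G = (11 + 4·13 + 21)/6 = 84/6 = 14; σ²_G = ((21−11)/6)² = 2.778
te_H = (6 + 4·9 + 12)/6 = 54/6 = 9; σ²_H = ((12−6)/6)² = 1.000
te_I = (5 + 4·6 + 13)/6 = 42/6 = 7; σ²_I = ((13−5)/6)² = 1.778
te_J = (6 + 4·8 + 10)/6 = 48/6 = 8; σ²_J = ((10−6)/6)² = 0.444

Forward pass:
ES_A = 0; EF_A = 12
ES_B = 0; EF_B = 13
ES_C = 12; EF_C = 12+4 = 16
ES_D = max(EF_A=12, EF_B=13) = 13; EF_D = 13+12 = 25
ES_E = max(EF_A=12, EF_B=13) = 13; EF_E = 13+3 = 16
ES_F = 12; EF_F = 12+8 = 20
ES_G = max(EF_A=12, EF_B=13) = 13; EF_G = 13+14 = 27
ES_H = 12; EF_H = 12+9 = 21
ES_I = max(EF_C=16, EF_E=16) = 16; EF_I = 16+7 = 23
ES_J = max(EF_D=25, EF_F=20, EF_G=27, EF_H=21, EF_I=23) = 27; EF_J = 27+8 = 35
Expected project duration μ = 35 hours. Critical path: B → G → J.

Variance along critical path = 9.000 + 2.778 + 0.444 = 12.222
σ = √12.222 = 3.496 hours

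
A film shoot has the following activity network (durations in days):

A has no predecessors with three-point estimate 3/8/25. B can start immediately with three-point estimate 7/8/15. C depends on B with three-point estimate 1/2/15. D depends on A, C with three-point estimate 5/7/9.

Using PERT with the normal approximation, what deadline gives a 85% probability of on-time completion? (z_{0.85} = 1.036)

te_A = (3 + 4·8 + 25)/6 = 60/6 = 10; σ²_A = ((25−3)/6)² = 13.444
te_B = (7 + 4·8 + 15)/6 = 54/6 = 9; σ²_B = ((15−7)/6)² = 1.778
te_C = (1 + 4·2 + 15)/6 = 24/6 = 4; σ²_C = ((15−1)/6)² = 5.444
te_D = (5 + 4·7 + 9)/6 = 42/6 = 7; σ²_D = ((9−5)/6)² = 0.444

Forward pass:
ES_A = 0; EF_A = 10
ES_B = 0; EF_B = 9
ES_C = 9; EF_C = 9+4 = 13
ES_D = max(EF_A=10, EF_C=13) = 13; EF_D = 13+7 = 20
Expected project duration μ = 20 days. Critical path: B → C → D.

Variance along critical path = 1.778 + 5.444 + 0.444 = 7.667; σ = 2.769 days.
D = μ + z·σ = 20 + 1.036·2.769 = 22.9 days

22.9 days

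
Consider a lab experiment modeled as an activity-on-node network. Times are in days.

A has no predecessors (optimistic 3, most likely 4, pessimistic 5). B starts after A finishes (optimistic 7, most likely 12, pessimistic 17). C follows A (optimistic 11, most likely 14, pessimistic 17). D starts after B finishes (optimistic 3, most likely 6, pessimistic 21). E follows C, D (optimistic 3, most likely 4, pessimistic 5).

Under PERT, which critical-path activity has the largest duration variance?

te_A = (3 + 4·4 + 5)/6 = 24/6 = 4; σ²_A = ((5−3)/6)² = 0.111
te_B = (7 + 4·12 + 17)/6 = 72/6 = 12; σ²_B = ((17−7)/6)² = 2.778
te_C = (11 + 4·14 + 17)/6 = 84/6 = 14; σ²_C = ((17−11)/6)² = 1.000
te_D = (3 + 4·6 + 21)/6 = 48/6 = 8; σ²_D = ((21−3)/6)² = 9.000
te_E = (3 + 4·4 + 5)/6 = 24/6 = 4; σ²_E = ((5−3)/6)² = 0.111

Forward pass:
ES_A = 0; EF_A = 4
ES_B = 4; EF_B = 4+12 = 16
ES_C = 4; EF_C = 4+14 = 18
ES_D = 16; EF_D = 16+8 = 24
ES_E = max(EF_C=18, EF_D=24) = 24; EF_E = 24+4 = 28
Expected project duration μ = 28 days. Critical path: A → B → D → E.

Variances on critical path: σ²_A=0.111, σ²_B=2.778, σ²_D=9.000, σ²_E=0.111.
Largest is σ²_D = 9.000.

D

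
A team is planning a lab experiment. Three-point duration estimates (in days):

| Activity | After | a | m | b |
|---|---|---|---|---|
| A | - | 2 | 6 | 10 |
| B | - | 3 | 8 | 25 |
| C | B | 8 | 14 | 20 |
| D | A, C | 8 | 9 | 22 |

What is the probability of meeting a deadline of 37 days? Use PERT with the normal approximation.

0.662

te_A = (2 + 4·6 + 10)/6 = 36/6 = 6; σ²_A = ((10−2)/6)² = 1.778
te_B = (3 + 4·8 + 25)/6 = 60/6 = 10; σ²_B = ((25−3)/6)² = 13.444
te_C = (8 + 4·14 + 20)/6 = 84/6 = 14; σ²_C = ((20−8)/6)² = 4.000
te_D = (8 + 4·9 + 22)/6 = 66/6 = 11; σ²_D = ((22−8)/6)² = 5.444

Forward pass:
ES_A = 0; EF_A = 6
ES_B = 0; EF_B = 10
ES_C = 10; EF_C = 10+14 = 24
ES_D = max(EF_A=6, EF_C=24) = 24; EF_D = 24+11 = 35
Expected project duration μ = 35 days. Critical path: B → C → D.

Variance along critical path = 13.444 + 4.000 + 5.444 = 22.889; σ = √22.889 = 4.784 days.
Z = (37 − 35) / 4.784 = 0.418
P(T ≤ 37) = Φ(0.418) ≈ 0.662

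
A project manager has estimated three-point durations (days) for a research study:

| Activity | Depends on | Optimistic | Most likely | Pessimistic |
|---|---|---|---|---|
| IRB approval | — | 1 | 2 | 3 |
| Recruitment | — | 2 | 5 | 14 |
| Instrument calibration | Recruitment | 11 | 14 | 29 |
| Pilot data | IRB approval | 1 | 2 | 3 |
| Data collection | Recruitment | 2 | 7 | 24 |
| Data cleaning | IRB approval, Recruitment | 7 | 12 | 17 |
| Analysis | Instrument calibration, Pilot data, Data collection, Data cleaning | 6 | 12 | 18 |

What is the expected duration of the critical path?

te_IRB approval = (1 + 4·2 + 3)/6 = 12/6 = 2
te_Recruitment = (2 + 4·5 + 14)/6 = 36/6 = 6
te_Instrument calibration = (11 + 4·14 + 29)/6 = 96/6 = 16
te_Pilot data = (1 + 4·2 + 3)/6 = 12/6 = 2
te_Data collection = (2 + 4·7 + 24)/6 = 54/6 = 9
te_Data cleaning = (7 + 4·12 + 17)/6 = 72/6 = 12
te_Analysis = (6 + 4·12 + 18)/6 = 72/6 = 12

Forward pass:
ES_IRB approval = 0; EF_IRB approval = 2
ES_Recruitment = 0; EF_Recruitment = 6
ES_Instrument calibration = 6; EF_Instrument calibration = 6+16 = 22
ES_Pilot data = 2; EF_Pilot data = 2+2 = 4
ES_Data collection = 6; EF_Data collection = 6+9 = 15
ES_Data cleaning = max(EF_IRB approval=2, EF_Recruitment=6) = 6; EF_Data cleaning = 6+12 = 18
ES_Analysis = max(EF_Instrument calibration=22, EF_Pilot data=4, EF_Data collection=15, EF_Data cleaning=18) = 22; EF_Analysis = 22+12 = 34
Expected project duration μ = 34 days. Critical path: Recruitment → Instrument calibration → Analysis.

34 days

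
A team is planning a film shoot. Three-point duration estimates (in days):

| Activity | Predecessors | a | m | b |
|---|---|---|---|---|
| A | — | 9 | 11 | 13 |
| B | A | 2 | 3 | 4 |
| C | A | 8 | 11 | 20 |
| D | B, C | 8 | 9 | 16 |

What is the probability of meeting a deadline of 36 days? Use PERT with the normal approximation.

te_A = (9 + 4·11 + 13)/6 = 66/6 = 11; σ²_A = ((13−9)/6)² = 0.444
te_B = (2 + 4·3 + 4)/6 = 18/6 = 3; σ²_B = ((4−2)/6)² = 0.111
te_C = (8 + 4·11 + 20)/6 = 72/6 = 12; σ²_C = ((20−8)/6)² = 4.000
te_D = (8 + 4·9 + 16)/6 = 60/6 = 10; σ²_D = ((16−8)/6)² = 1.778

Forward pass:
ES_A = 0; EF_A = 11
ES_B = 11; EF_B = 11+3 = 14
ES_C = 11; EF_C = 11+12 = 23
ES_D = max(EF_B=14, EF_C=23) = 23; EF_D = 23+10 = 33
Expected project duration μ = 33 days. Critical path: A → C → D.

Variance along critical path = 0.444 + 4.000 + 1.778 = 6.222; σ = √6.222 = 2.494 days.
Z = (36 − 33) / 2.494 = 1.203
P(T ≤ 36) = Φ(1.203) ≈ 0.885

0.885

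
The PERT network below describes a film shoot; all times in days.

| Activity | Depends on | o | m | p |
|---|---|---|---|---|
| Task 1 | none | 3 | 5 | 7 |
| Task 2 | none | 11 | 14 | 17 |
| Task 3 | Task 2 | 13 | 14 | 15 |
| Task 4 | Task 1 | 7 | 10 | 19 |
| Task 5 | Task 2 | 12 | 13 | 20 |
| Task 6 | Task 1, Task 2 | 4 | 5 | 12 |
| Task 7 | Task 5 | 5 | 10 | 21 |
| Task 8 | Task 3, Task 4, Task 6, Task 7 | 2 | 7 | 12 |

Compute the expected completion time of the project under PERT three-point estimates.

46 days

te_Task 1 = (3 + 4·5 + 7)/6 = 30/6 = 5
te_Task 2 = (11 + 4·14 + 17)/6 = 84/6 = 14
te_Task 3 = (13 + 4·14 + 15)/6 = 84/6 = 14
te_Task 4 = (7 + 4·10 + 19)/6 = 66/6 = 11
te_Task 5 = (12 + 4·13 + 20)/6 = 84/6 = 14
te_Task 6 = (4 + 4·5 + 12)/6 = 36/6 = 6
te_Task 7 = (5 + 4·10 + 21)/6 = 66/6 = 11
te_Task 8 = (2 + 4·7 + 12)/6 = 42/6 = 7

Forward pass:
ES_Task 1 = 0; EF_Task 1 = 5
ES_Task 2 = 0; EF_Task 2 = 14
ES_Task 3 = 14; EF_Task 3 = 14+14 = 28
ES_Task 4 = 5; EF_Task 4 = 5+11 = 16
ES_Task 5 = 14; EF_Task 5 = 14+14 = 28
ES_Task 6 = max(EF_Task 1=5, EF_Task 2=14) = 14; EF_Task 6 = 14+6 = 20
ES_Task 7 = 28; EF_Task 7 = 28+11 = 39
ES_Task 8 = max(EF_Task 3=28, EF_Task 4=16, EF_Task 6=20, EF_Task 7=39) = 39; EF_Task 8 = 39+7 = 46
Expected project duration μ = 46 days. Critical path: Task 2 → Task 5 → Task 7 → Task 8.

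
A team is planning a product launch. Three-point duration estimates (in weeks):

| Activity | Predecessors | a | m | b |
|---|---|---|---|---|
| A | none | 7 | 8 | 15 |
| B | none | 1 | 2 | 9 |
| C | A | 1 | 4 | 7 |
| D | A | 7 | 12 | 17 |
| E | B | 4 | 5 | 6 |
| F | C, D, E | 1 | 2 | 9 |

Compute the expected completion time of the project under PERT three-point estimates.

te_A = (7 + 4·8 + 15)/6 = 54/6 = 9
te_B = (1 + 4·2 + 9)/6 = 18/6 = 3
te_C = (1 + 4·4 + 7)/6 = 24/6 = 4
te_D = (7 + 4·12 + 17)/6 = 72/6 = 12
te_E = (4 + 4·5 + 6)/6 = 30/6 = 5
te_F = (1 + 4·2 + 9)/6 = 18/6 = 3

Forward pass:
ES_A = 0; EF_A = 9
ES_B = 0; EF_B = 3
ES_C = 9; EF_C = 9+4 = 13
ES_D = 9; EF_D = 9+12 = 21
ES_E = 3; EF_E = 3+5 = 8
ES_F = max(EF_C=13, EF_D=21, EF_E=8) = 21; EF_F = 21+3 = 24
Expected project duration μ = 24 weeks. Critical path: A → D → F.

24 weeks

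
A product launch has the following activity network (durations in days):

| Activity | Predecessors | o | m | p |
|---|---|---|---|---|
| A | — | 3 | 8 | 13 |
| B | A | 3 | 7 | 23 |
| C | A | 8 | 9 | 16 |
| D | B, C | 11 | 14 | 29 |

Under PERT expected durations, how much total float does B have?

te_A = (3 + 4·8 + 13)/6 = 48/6 = 8
te_B = (3 + 4·7 + 23)/6 = 54/6 = 9
te_C = (8 + 4·9 + 16)/6 = 60/6 = 10
te_D = (11 + 4·14 + 29)/6 = 96/6 = 16

Forward pass:
ES_A = 0; EF_A = 8
ES_B = 8; EF_B = 8+9 = 17
ES_C = 8; EF_C = 8+10 = 18
ES_D = max(EF_B=17, EF_C=18) = 18; EF_D = 18+16 = 34
Expected project duration μ = 34 days. Critical path: A → C → D.

Backward pass:
LF_D = 34; LS_D = 34−16 = 18
LF_C = LS_D = 18; LS_C = 18−10 = 8
LF_B = LS_D = 18; LS_B = 18−9 = 9
LF_A = min(LS_B=9, LS_C=8) = 8; LS_A = 8−8 = 0
Slack_B = LS_B − ES_B = 9 − 8 = 1

1 days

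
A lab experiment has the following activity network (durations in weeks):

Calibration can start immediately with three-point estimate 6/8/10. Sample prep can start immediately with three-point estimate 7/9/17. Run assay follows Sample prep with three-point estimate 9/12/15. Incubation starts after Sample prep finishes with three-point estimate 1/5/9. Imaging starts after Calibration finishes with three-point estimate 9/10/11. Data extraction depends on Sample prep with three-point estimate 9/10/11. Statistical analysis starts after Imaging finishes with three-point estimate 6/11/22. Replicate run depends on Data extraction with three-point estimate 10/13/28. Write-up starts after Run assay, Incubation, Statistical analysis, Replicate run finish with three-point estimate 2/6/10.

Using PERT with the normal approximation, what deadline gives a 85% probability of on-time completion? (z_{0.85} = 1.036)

te_Calibration = (6 + 4·8 + 10)/6 = 48/6 = 8; σ²_Calibration = ((10−6)/6)² = 0.444
te_Sample prep = (7 + 4·9 + 17)/6 = 60/6 = 10; σ²_Sample prep = ((17−7)/6)² = 2.778
te_Run assay = (9 + 4·12 + 15)/6 = 72/6 = 12; σ²_Run assay = ((15−9)/6)² = 1.000
te_Incubation = (1 + 4·5 + 9)/6 = 30/6 = 5; σ²_Incubation = ((9−1)/6)² = 1.778
te_Imaging = (9 + 4·10 + 11)/6 = 60/6 = 10; σ²_Imaging = ((11−9)/6)² = 0.111
te_Data extraction = (9 + 4·10 + 11)/6 = 60/6 = 10; σ²_Data extraction = ((11−9)/6)² = 0.111
te_Statistical analysis = (6 + 4·11 + 22)/6 = 72/6 = 12; σ²_Statistical analysis = ((22−6)/6)² = 7.111
te_Replicate run = (10 + 4·13 + 28)/6 = 90/6 = 15; σ²_Replicate run = ((28−10)/6)² = 9.000
te_Write-up = (2 + 4·6 + 10)/6 = 36/6 = 6; σ²_Write-up = ((10−2)/6)² = 1.778

Forward pass:
ES_Calibration = 0; EF_Calibration = 8
ES_Sample prep = 0; EF_Sample prep = 10
ES_Run assay = 10; EF_Run assay = 10+12 = 22
ES_Incubation = 10; EF_Incubation = 10+5 = 15
ES_Imaging = 8; EF_Imaging = 8+10 = 18
ES_Data extraction = 10; EF_Data extraction = 10+10 = 20
ES_Statistical analysis = 18; EF_Statistical analysis = 18+12 = 30
ES_Replicate run = 20; EF_Replicate run = 20+15 = 35
ES_Write-up = max(EF_Run assay=22, EF_Incubation=15, EF_Statistical analysis=30, EF_Replicate run=35) = 35; EF_Write-up = 35+6 = 41
Expected project duration μ = 41 weeks. Critical path: Sample prep → Data extraction → Replicate run → Write-up.

Variance along critical path = 2.778 + 0.111 + 9.000 + 1.778 = 13.667; σ = 3.697 weeks.
D = μ + z·σ = 41 + 1.036·3.697 = 44.8 weeks

44.8 weeks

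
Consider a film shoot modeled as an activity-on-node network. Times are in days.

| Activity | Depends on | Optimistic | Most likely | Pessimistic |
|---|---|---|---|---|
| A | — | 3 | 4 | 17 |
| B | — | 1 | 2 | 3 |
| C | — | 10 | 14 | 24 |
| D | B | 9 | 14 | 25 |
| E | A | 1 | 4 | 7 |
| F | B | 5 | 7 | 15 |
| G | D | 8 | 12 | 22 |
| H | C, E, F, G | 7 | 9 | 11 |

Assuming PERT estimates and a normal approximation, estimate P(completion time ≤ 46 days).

0.973

te_A = (3 + 4·4 + 17)/6 = 36/6 = 6; σ²_A = ((17−3)/6)² = 5.444
te_B = (1 + 4·2 + 3)/6 = 12/6 = 2; σ²_B = ((3−1)/6)² = 0.111
te_C = (10 + 4·14 + 24)/6 = 90/6 = 15; σ²_C = ((24−10)/6)² = 5.444
te_D = (9 + 4·14 + 25)/6 = 90/6 = 15; σ²_D = ((25−9)/6)² = 7.111
te_E = (1 + 4·4 + 7)/6 = 24/6 = 4; σ²_E = ((7−1)/6)² = 1.000
te_F = (5 + 4·7 + 15)/6 = 48/6 = 8; σ²_F = ((15−5)/6)² = 2.778
te_G = (8 + 4·12 + 22)/6 = 78/6 = 13; σ²_G = ((22−8)/6)² = 5.444
te_H = (7 + 4·9 + 11)/6 = 54/6 = 9; σ²_H = ((11−7)/6)² = 0.444

Forward pass:
ES_A = 0; EF_A = 6
ES_B = 0; EF_B = 2
ES_C = 0; EF_C = 15
ES_D = 2; EF_D = 2+15 = 17
ES_E = 6; EF_E = 6+4 = 10
ES_F = 2; EF_F = 2+8 = 10
ES_G = 17; EF_G = 17+13 = 30
ES_H = max(EF_C=15, EF_E=10, EF_F=10, EF_G=30) = 30; EF_H = 30+9 = 39
Expected project duration μ = 39 days. Critical path: B → D → G → H.

Variance along critical path = 0.111 + 7.111 + 5.444 + 0.444 = 13.111; σ = √13.111 = 3.621 days.
Z = (46 − 39) / 3.621 = 1.933
P(T ≤ 46) = Φ(1.933) ≈ 0.973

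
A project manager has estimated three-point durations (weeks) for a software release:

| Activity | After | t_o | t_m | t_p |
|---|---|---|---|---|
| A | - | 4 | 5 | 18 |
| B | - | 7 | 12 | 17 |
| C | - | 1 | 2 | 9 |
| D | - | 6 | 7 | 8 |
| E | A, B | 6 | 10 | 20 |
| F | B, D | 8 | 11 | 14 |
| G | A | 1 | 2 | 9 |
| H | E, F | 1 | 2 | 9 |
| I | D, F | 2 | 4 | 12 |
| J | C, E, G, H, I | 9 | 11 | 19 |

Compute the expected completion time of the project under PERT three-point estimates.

40 weeks

te_A = (4 + 4·5 + 18)/6 = 42/6 = 7
te_B = (7 + 4·12 + 17)/6 = 72/6 = 12
te_C = (1 + 4·2 + 9)/6 = 18/6 = 3
te_D = (6 + 4·7 + 8)/6 = 42/6 = 7
te_E = (6 + 4·10 + 20)/6 = 66/6 = 11
te_F = (8 + 4·11 + 14)/6 = 66/6 = 11
te_G = (1 + 4·2 + 9)/6 = 18/6 = 3
te_H = (1 + 4·2 + 9)/6 = 18/6 = 3
te_I = (2 + 4·4 + 12)/6 = 30/6 = 5
te_J = (9 + 4·11 + 19)/6 = 72/6 = 12

Forward pass:
ES_A = 0; EF_A = 7
ES_B = 0; EF_B = 12
ES_C = 0; EF_C = 3
ES_D = 0; EF_D = 7
ES_E = max(EF_A=7, EF_B=12) = 12; EF_E = 12+11 = 23
ES_F = max(EF_B=12, EF_D=7) = 12; EF_F = 12+11 = 23
ES_G = 7; EF_G = 7+3 = 10
ES_H = max(EF_E=23, EF_F=23) = 23; EF_H = 23+3 = 26
ES_I = max(EF_D=7, EF_F=23) = 23; EF_I = 23+5 = 28
ES_J = max(EF_C=3, EF_E=23, EF_G=10, EF_H=26, EF_I=28) = 28; EF_J = 28+12 = 40
Expected project duration μ = 40 weeks. Critical path: B → F → I → J.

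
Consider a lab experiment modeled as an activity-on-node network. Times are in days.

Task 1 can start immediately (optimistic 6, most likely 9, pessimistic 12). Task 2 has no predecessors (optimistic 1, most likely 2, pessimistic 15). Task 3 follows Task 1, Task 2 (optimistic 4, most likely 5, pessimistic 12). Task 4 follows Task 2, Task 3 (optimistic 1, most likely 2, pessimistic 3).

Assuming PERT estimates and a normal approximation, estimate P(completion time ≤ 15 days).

te_Task 1 = (6 + 4·9 + 12)/6 = 54/6 = 9; σ²_Task 1 = ((12−6)/6)² = 1.000
te_Task 2 = (1 + 4·2 + 15)/6 = 24/6 = 4; σ²_Task 2 = ((15−1)/6)² = 5.444
te_Task 3 = (4 + 4·5 + 12)/6 = 36/6 = 6; σ²_Task 3 = ((12−4)/6)² = 1.778
te_Task 4 = (1 + 4·2 + 3)/6 = 12/6 = 2; σ²_Task 4 = ((3−1)/6)² = 0.111

Forward pass:
ES_Task 1 = 0; EF_Task 1 = 9
ES_Task 2 = 0; EF_Task 2 = 4
ES_Task 3 = max(EF_Task 1=9, EF_Task 2=4) = 9; EF_Task 3 = 9+6 = 15
ES_Task 4 = max(EF_Task 2=4, EF_Task 3=15) = 15; EF_Task 4 = 15+2 = 17
Expected project duration μ = 17 days. Critical path: Task 1 → Task 3 → Task 4.

Variance along critical path = 1.000 + 1.778 + 0.111 = 2.889; σ = √2.889 = 1.700 days.
Z = (15 − 17) / 1.700 = -1.177
P(T ≤ 15) = Φ(-1.177) ≈ 0.120

0.120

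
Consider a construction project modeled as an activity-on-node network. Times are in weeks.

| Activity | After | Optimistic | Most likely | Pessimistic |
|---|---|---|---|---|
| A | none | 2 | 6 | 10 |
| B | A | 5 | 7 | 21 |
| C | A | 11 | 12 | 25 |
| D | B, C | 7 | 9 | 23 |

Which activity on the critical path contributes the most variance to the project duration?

D

te_A = (2 + 4·6 + 10)/6 = 36/6 = 6; σ²_A = ((10−2)/6)² = 1.778
te_B = (5 + 4·7 + 21)/6 = 54/6 = 9; σ²_B = ((21−5)/6)² = 7.111
te_C = (11 + 4·12 + 25)/6 = 84/6 = 14; σ²_C = ((25−11)/6)² = 5.444
te_D = (7 + 4·9 + 23)/6 = 66/6 = 11; σ²_D = ((23−7)/6)² = 7.111

Forward pass:
ES_A = 0; EF_A = 6
ES_B = 6; EF_B = 6+9 = 15
ES_C = 6; EF_C = 6+14 = 20
ES_D = max(EF_B=15, EF_C=20) = 20; EF_D = 20+11 = 31
Expected project duration μ = 31 weeks. Critical path: A → C → D.

Variances on critical path: σ²_A=1.778, σ²_C=5.444, σ²_D=7.111.
Largest is σ²_D = 7.111.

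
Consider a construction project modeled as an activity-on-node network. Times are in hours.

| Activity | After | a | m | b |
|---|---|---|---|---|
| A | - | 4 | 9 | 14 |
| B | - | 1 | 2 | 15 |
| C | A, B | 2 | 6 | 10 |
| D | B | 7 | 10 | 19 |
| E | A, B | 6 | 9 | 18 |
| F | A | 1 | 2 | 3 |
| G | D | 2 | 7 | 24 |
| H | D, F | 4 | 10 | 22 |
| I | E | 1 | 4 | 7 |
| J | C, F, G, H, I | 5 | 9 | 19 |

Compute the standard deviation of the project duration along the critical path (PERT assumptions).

te_A = (4 + 4·9 + 14)/6 = 54/6 = 9; σ²_A = ((14−4)/6)² = 2.778
te_B = (1 + 4·2 + 15)/6 = 24/6 = 4; σ²_B = ((15−1)/6)² = 5.444
te_C = (2 + 4·6 + 10)/6 = 36/6 = 6; σ²_C = ((10−2)/6)² = 1.778
te_D = (7 + 4·10 + 19)/6 = 66/6 = 11; σ²_D = ((19−7)/6)² = 4.000
te_E = (6 + 4·9 + 18)/6 = 60/6 = 10; σ²_E = ((18−6)/6)² = 4.000
te_F = (1 + 4·2 + 3)/6 = 12/6 = 2; σ²_F = ((3−1)/6)² = 0.111
te_G = (2 + 4·7 + 24)/6 = 54/6 = 9; σ²_G = ((24−2)/6)² = 13.444
te_H = (4 + 4·10 + 22)/6 = 66/6 = 11; σ²_H = ((22−4)/6)² = 9.000
te_I = (1 + 4·4 + 7)/6 = 24/6 = 4; σ²_I = ((7−1)/6)² = 1.000
te_J = (5 + 4·9 + 19)/6 = 60/6 = 10; σ²_J = ((19−5)/6)² = 5.444

Forward pass:
ES_A = 0; EF_A = 9
ES_B = 0; EF_B = 4
ES_C = max(EF_A=9, EF_B=4) = 9; EF_C = 9+6 = 15
ES_D = 4; EF_D = 4+11 = 15
ES_E = max(EF_A=9, EF_B=4) = 9; EF_E = 9+10 = 19
ES_F = 9; EF_F = 9+2 = 11
ES_G = 15; EF_G = 15+9 = 24
ES_H = max(EF_D=15, EF_F=11) = 15; EF_H = 15+11 = 26
ES_I = 19; EF_I = 19+4 = 23
ES_J = max(EF_C=15, EF_F=11, EF_G=24, EF_H=26, EF_I=23) = 26; EF_J = 26+10 = 36
Expected project duration μ = 36 hours. Critical path: B → D → H → J.

Variance along critical path = 5.444 + 4.000 + 9.000 + 5.444 = 23.889
σ = √23.889 = 4.888 hours

4.89 hours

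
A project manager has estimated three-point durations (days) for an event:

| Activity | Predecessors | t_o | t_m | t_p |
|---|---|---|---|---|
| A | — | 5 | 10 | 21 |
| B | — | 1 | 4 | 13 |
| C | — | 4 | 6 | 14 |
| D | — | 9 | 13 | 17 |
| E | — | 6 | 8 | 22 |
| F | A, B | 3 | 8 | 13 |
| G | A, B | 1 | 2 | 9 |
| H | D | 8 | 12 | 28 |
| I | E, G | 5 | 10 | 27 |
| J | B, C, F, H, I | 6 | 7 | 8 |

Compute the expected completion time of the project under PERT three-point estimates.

te_A = (5 + 4·10 + 21)/6 = 66/6 = 11
te_B = (1 + 4·4 + 13)/6 = 30/6 = 5
te_C = (4 + 4·6 + 14)/6 = 42/6 = 7
te_D = (9 + 4·13 + 17)/6 = 78/6 = 13
te_E = (6 + 4·8 + 22)/6 = 60/6 = 10
te_F = (3 + 4·8 + 13)/6 = 48/6 = 8
te_G = (1 + 4·2 + 9)/6 = 18/6 = 3
te_H = (8 + 4·12 + 28)/6 = 84/6 = 14
te_I = (5 + 4·10 + 27)/6 = 72/6 = 12
te_J = (6 + 4·7 + 8)/6 = 42/6 = 7

Forward pass:
ES_A = 0; EF_A = 11
ES_B = 0; EF_B = 5
ES_C = 0; EF_C = 7
ES_D = 0; EF_D = 13
ES_E = 0; EF_E = 10
ES_F = max(EF_A=11, EF_B=5) = 11; EF_F = 11+8 = 19
ES_G = max(EF_A=11, EF_B=5) = 11; EF_G = 11+3 = 14
ES_H = 13; EF_H = 13+14 = 27
ES_I = max(EF_E=10, EF_G=14) = 14; EF_I = 14+12 = 26
ES_J = max(EF_B=5, EF_C=7, EF_F=19, EF_H=27, EF_I=26) = 27; EF_J = 27+7 = 34
Expected project duration μ = 34 days. Critical path: D → H → J.

34 days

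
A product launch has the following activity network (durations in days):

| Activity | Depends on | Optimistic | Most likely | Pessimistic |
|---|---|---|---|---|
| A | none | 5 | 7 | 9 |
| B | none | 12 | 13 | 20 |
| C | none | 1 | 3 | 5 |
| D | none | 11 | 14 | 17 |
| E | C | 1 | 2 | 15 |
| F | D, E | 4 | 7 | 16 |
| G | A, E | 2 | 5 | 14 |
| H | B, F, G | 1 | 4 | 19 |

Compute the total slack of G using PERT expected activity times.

9 days

te_A = (5 + 4·7 + 9)/6 = 42/6 = 7
te_B = (12 + 4·13 + 20)/6 = 84/6 = 14
te_C = (1 + 4·3 + 5)/6 = 18/6 = 3
te_D = (11 + 4·14 + 17)/6 = 84/6 = 14
te_E = (1 + 4·2 + 15)/6 = 24/6 = 4
te_F = (4 + 4·7 + 16)/6 = 48/6 = 8
te_G = (2 + 4·5 + 14)/6 = 36/6 = 6
te_H = (1 + 4·4 + 19)/6 = 36/6 = 6

Forward pass:
ES_A = 0; EF_A = 7
ES_B = 0; EF_B = 14
ES_C = 0; EF_C = 3
ES_D = 0; EF_D = 14
ES_E = 3; EF_E = 3+4 = 7
ES_F = max(EF_D=14, EF_E=7) = 14; EF_F = 14+8 = 22
ES_G = max(EF_A=7, EF_E=7) = 7; EF_G = 7+6 = 13
ES_H = max(EF_B=14, EF_F=22, EF_G=13) = 22; EF_H = 22+6 = 28
Expected project duration μ = 28 days. Critical path: D → F → H.

Backward pass:
LF_H = 28; LS_H = 28−6 = 22
LF_G = LS_H = 22; LS_G = 22−6 = 16
LF_F = LS_H = 22; LS_F = 22−8 = 14
LF_E = min(LS_F=14, LS_G=16) = 14; LS_E = 14−4 = 10
LF_D = LS_F = 14; LS_D = 14−14 = 0
LF_C = LS_E = 10; LS_C = 10−3 = 7
LF_B = LS_H = 22; LS_B = 22−14 = 8
LF_A = LS_G = 16; LS_A = 16−7 = 9
Slack_G = LS_G − ES_G = 16 − 7 = 9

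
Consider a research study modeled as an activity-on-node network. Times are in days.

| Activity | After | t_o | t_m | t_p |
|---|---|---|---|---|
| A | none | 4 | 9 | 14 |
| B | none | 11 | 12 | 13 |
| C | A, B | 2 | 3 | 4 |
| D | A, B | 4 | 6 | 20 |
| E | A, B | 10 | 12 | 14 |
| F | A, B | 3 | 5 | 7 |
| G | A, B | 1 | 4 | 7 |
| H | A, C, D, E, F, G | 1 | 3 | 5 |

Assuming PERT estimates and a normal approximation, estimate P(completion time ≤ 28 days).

te_A = (4 + 4·9 + 14)/6 = 54/6 = 9; σ²_A = ((14−4)/6)² = 2.778
te_B = (11 + 4·12 + 13)/6 = 72/6 = 12; σ²_B = ((13−11)/6)² = 0.111
te_C = (2 + 4·3 + 4)/6 = 18/6 = 3; σ²_C = ((4−2)/6)² = 0.111
te_D = (4 + 4·6 + 20)/6 = 48/6 = 8; σ²_D = ((20−4)/6)² = 7.111
te_E = (10 + 4·12 + 14)/6 = 72/6 = 12; σ²_E = ((14−10)/6)² = 0.444
te_F = (3 + 4·5 + 7)/6 = 30/6 = 5; σ²_F = ((7−3)/6)² = 0.444
te_G = (1 + 4·4 + 7)/6 = 24/6 = 4; σ²_G = ((7−1)/6)² = 1.000
te_H = (1 + 4·3 + 5)/6 = 18/6 = 3; σ²_H = ((5−1)/6)² = 0.444

Forward pass:
ES_A = 0; EF_A = 9
ES_B = 0; EF_B = 12
ES_C = max(EF_A=9, EF_B=12) = 12; EF_C = 12+3 = 15
ES_D = max(EF_A=9, EF_B=12) = 12; EF_D = 12+8 = 20
ES_E = max(EF_A=9, EF_B=12) = 12; EF_E = 12+12 = 24
ES_F = max(EF_A=9, EF_B=12) = 12; EF_F = 12+5 = 17
ES_G = max(EF_A=9, EF_B=12) = 12; EF_G = 12+4 = 16
ES_H = max(EF_A=9, EF_C=15, EF_D=20, EF_E=24, EF_F=17, EF_G=16) = 24; EF_H = 24+3 = 27
Expected project duration μ = 27 days. Critical path: B → E → H.

Variance along critical path = 0.111 + 0.444 + 0.444 = 1.000; σ = √1.000 = 1.000 days.
Z = (28 − 27) / 1.000 = 1.000
P(T ≤ 28) = Φ(1.000) ≈ 0.841

0.841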